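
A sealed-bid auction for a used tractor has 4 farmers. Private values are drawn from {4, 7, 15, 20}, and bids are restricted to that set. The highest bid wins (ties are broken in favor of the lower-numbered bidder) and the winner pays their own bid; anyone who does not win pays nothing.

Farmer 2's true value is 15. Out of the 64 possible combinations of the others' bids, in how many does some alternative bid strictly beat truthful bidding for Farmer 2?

4

Others bid (4, 4, 4): truth gives 0; bid 7 gives 8 > 0. Violating.
Others bid (4, 4, 7): truth gives 0; bid 7 gives 8 > 0. Violating.
Others bid (4, 7, 4): truth gives 0; bid 7 gives 8 > 0. Violating.
Others bid (4, 7, 7): truth gives 0; bid 7 gives 8 > 0. Violating.
Others bid (4, 4, 15): truth gives 0; no alternative beats it.
Others bid (4, 4, 20): truth gives 0; no alternative beats it.
(Checking all 64 profiles: 4 have a profitable deviation, 60 do not.)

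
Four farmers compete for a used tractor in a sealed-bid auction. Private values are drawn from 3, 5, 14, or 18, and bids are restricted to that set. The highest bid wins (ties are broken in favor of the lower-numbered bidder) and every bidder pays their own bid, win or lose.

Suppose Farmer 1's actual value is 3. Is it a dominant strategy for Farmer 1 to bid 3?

Consider the case where Farmer 2 bids 3, Farmer 3 bids 3 and Farmer 4 bids 5.
Truthful bid 3: loses but pays 3, utility -3.
Bid 5 instead: wins, pays 5, utility 3 - 5 = -2.
Since -2 > -3, bidding 5 is strictly better here, so truthful bidding is not dominant.

No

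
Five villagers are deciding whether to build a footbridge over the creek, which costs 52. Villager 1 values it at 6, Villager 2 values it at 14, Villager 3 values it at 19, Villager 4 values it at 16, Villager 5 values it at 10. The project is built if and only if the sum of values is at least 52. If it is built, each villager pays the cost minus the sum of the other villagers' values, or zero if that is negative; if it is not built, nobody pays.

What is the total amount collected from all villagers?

10

Total value 65 ≥ cost 52, so it is built.
Villager 1: others sum to 59; max(0, 52 - 59) = 0.
Villager 2: others sum to 51; max(0, 52 - 51) = 1.
Villager 3: others sum to 46; max(0, 52 - 46) = 6.
Villager 4: others sum to 49; max(0, 52 - 49) = 3.
Villager 5: others sum to 55; max(0, 52 - 55) = 0.
Total collected = 0 + 1 + 6 + 3 + 0 = 10.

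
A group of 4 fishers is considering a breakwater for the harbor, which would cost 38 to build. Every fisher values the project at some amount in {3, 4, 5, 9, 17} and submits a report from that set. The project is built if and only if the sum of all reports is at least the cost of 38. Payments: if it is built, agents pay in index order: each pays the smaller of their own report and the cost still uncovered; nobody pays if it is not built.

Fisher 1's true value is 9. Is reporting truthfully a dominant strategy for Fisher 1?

No

Consider the case where Fisher 2 reports 3, Fisher 3 reports 17 and Fisher 4 reports 17.
Truthful report 9: project built, pays 9, utility 9 - 9 = 0.
Report 3 instead: project built, pays 3, utility 9 - 3 = 6.
Since 6 > 0, reporting 3 is strictly better here, so truthful reporting is not dominant.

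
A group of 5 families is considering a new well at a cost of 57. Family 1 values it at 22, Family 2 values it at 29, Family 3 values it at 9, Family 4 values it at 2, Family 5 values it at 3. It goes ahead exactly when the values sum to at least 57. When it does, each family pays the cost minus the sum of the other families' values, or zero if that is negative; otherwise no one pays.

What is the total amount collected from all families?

Total value 65 ≥ cost 57, so it is built.
Family 1: others sum to 43; max(0, 57 - 43) = 14.
Family 2: others sum to 36; max(0, 57 - 36) = 21.
Family 3: others sum to 56; max(0, 57 - 56) = 1.
Family 4: others sum to 63; max(0, 57 - 63) = 0.
Family 5: others sum to 62; max(0, 57 - 62) = 0.
Total collected = 14 + 21 + 1 + 0 + 0 = 36.

36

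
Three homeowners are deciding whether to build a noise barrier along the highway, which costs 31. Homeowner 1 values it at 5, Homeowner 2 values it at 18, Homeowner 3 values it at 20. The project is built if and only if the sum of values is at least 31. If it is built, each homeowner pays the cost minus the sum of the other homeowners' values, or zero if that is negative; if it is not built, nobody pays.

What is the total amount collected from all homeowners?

14

Total value 43 ≥ cost 31, so it is built.
Homeowner 1: others sum to 38; max(0, 31 - 38) = 0.
Homeowner 2: others sum to 25; max(0, 31 - 25) = 6.
Homeowner 3: others sum to 23; max(0, 31 - 23) = 8.
Total collected = 0 + 6 + 8 = 14.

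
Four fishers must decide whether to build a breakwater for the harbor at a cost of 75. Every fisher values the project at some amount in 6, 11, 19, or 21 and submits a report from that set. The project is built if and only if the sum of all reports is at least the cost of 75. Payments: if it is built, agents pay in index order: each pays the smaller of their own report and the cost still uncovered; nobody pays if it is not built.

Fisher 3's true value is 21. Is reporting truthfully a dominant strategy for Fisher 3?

Consider the case where Fisher 1 reports 19, Fisher 2 reports 19 and Fisher 4 reports 19.
Truthful report 21: project built, pays 21, utility 21 - 21 = 0.
Report 19 instead: project built, pays 19, utility 21 - 19 = 2.
Since 2 > 0, reporting 19 is strictly better here, so truthful reporting is not dominant.

No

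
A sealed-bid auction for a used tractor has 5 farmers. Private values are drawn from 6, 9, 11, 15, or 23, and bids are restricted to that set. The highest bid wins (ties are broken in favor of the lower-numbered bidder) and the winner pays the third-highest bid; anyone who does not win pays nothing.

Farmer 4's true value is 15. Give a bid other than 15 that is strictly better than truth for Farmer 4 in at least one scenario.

Suppose Farmer 1 bids 6, Farmer 2 bids 6, Farmer 3 bids 6 and Farmer 5 bids 23.
Bid 15: loses, pays 0, utility 0.
Bid 23: wins, pays 6, utility 15 - 6 = 9.
So bidding 23 beats truth here (9 > 0).

23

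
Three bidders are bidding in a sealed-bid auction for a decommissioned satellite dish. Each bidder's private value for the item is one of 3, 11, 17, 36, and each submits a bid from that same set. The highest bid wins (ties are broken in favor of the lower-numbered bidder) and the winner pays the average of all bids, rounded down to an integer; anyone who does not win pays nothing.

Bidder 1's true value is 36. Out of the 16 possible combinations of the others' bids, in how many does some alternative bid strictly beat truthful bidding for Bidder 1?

9

Others bid (3, 3): truth gives 22; bid 3 gives 33 > 22. Violating.
Others bid (3, 11): truth gives 20; bid 11 gives 28 > 20. Violating.
Others bid (3, 17): truth gives 18; bid 17 gives 24 > 18. Violating.
Others bid (11, 3): truth gives 20; bid 11 gives 28 > 20. Violating.
Others bid (3, 36): truth gives 11; no alternative beats it.
Others bid (11, 36): truth gives 9; no alternative beats it.
(Checking all 16 profiles: 9 have a profitable deviation, 7 do not.)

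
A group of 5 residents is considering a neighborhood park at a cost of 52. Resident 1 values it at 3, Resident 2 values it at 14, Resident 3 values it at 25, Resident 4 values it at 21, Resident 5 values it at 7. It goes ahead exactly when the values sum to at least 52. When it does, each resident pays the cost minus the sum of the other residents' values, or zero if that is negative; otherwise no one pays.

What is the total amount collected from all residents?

10

Total value 70 ≥ cost 52, so it is built.
Resident 1: others sum to 67; max(0, 52 - 67) = 0.
Resident 2: others sum to 56; max(0, 52 - 56) = 0.
Resident 3: others sum to 45; max(0, 52 - 45) = 7.
Resident 4: others sum to 49; max(0, 52 - 49) = 3.
Resident 5: others sum to 63; max(0, 52 - 63) = 0.
Total collected = 0 + 0 + 7 + 3 + 0 = 10.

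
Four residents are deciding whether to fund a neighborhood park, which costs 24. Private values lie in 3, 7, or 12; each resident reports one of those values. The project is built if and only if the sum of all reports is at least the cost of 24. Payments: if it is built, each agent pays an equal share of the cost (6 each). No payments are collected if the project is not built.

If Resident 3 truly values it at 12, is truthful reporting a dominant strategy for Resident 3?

Check each profile of the others' reports and compare truth against every alternative report.
Others report (3, 3, 7): truth gives 6, best alternative gives 0.
Others report (3, 7, 3): truth gives 6, best alternative gives 0.
Others report (7, 3, 3): truth gives 6, best alternative gives 0.
Others report (3, 3, 12): truth gives 6, best alternative gives 6.
Others report (3, 7, 7): truth gives 6, best alternative gives 6.
Others report (3, 7, 12): truth gives 6, best alternative gives 6.
(Remaining 21 profiles checked similarly; truth is weakly best in each.)
In every case the truthful report is at least as good as any alternative, so it is a dominant strategy.

Yes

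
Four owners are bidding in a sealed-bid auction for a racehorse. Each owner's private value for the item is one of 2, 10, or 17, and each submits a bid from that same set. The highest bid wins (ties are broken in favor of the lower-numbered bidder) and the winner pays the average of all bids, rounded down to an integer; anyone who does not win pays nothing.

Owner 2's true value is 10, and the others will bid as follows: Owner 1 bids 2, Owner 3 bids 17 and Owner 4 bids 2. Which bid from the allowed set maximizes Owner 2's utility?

Bid 2: loses, pays 0, utility 0.
Bid 10: loses, pays 0, utility 0.
Bid 17: wins, pays 9, utility 10 - 9 = 1.
The best choice is 17 with utility 1.

17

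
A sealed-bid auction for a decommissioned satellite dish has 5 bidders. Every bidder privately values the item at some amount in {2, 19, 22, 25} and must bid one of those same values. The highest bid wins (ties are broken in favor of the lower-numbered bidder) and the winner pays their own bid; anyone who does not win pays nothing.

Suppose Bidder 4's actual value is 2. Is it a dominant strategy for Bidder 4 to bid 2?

Yes

Check each profile of the others' bids and compare truth against every alternative bid.
Others bid (2, 2, 2, 2): truth gives 0, best alternative gives -17.
Others bid (2, 2, 2, 19): truth gives 0, best alternative gives -17.
Others bid (2, 2, 2, 22): truth gives 0, best alternative gives 0.
Others bid (2, 2, 2, 25): truth gives 0, best alternative gives 0.
Others bid (2, 2, 19, 2): truth gives 0, best alternative gives 0.
Others bid (2, 2, 19, 19): truth gives 0, best alternative gives 0.
(Remaining 250 profiles checked similarly; truth is weakly best in each.)
In every case the truthful bid is at least as good as any alternative, so it is a dominant strategy.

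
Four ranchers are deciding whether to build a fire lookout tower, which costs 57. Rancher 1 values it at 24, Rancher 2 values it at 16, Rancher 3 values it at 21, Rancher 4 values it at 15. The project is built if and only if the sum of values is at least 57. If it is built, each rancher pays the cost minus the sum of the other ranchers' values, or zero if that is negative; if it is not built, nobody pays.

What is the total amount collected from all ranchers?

Total value 76 ≥ cost 57, so it is built.
Rancher 1: others sum to 52; max(0, 57 - 52) = 5.
Rancher 2: others sum to 60; max(0, 57 - 60) = 0.
Rancher 3: others sum to 55; max(0, 57 - 55) = 2.
Rancher 4: others sum to 61; max(0, 57 - 61) = 0.
Total collected = 5 + 0 + 2 + 0 = 7.

7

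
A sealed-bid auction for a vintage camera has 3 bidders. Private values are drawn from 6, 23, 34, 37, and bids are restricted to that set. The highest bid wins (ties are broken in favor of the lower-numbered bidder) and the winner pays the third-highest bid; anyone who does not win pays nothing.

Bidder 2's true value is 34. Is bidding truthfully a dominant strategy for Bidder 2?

Consider the case where Bidder 1 bids 6 and Bidder 3 bids 37.
Truthful bid 34: loses, pays 0, utility 0.
Bid 37 instead: wins, pays 6, utility 34 - 6 = 28.
Since 28 > 0, bidding 37 is strictly better here, so truthful bidding is not dominant.

No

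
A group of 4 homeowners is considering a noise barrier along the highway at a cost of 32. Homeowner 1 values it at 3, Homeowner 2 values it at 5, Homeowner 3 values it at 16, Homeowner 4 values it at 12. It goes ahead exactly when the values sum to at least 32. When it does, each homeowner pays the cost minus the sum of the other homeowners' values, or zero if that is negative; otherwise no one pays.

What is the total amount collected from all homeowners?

21

Total value 36 ≥ cost 32, so it is built.
Homeowner 1: others sum to 33; max(0, 32 - 33) = 0.
Homeowner 2: others sum to 31; max(0, 32 - 31) = 1.
Homeowner 3: others sum to 20; max(0, 32 - 20) = 12.
Homeowner 4: others sum to 24; max(0, 32 - 24) = 8.
Total collected = 0 + 1 + 12 + 8 = 21.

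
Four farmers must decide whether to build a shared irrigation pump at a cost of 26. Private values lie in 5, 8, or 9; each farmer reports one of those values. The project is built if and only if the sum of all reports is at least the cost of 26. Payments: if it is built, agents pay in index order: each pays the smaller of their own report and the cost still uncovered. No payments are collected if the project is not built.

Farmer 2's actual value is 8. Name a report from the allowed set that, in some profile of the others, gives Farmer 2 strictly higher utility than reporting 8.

Suppose Farmer 1 reports 5, Farmer 3 reports 8 and Farmer 4 reports 8.
Report 8: project built, pays 8, utility 8 - 8 = 0.
Report 5: project built, pays 5, utility 8 - 5 = 3.
So reporting 5 beats truth here (3 > 0).

5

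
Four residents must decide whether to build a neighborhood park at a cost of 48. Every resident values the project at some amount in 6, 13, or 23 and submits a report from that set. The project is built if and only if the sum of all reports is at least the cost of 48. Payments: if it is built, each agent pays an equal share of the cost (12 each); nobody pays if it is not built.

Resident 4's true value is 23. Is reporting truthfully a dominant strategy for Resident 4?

Yes

Check each profile of the others' reports and compare truth against every alternative report.
Others report (6, 6, 13): truth gives 11, best alternative gives 0.
Others report (6, 13, 6): truth gives 11, best alternative gives 0.
Others report (6, 13, 13): truth gives 11, best alternative gives 0.
Others report (13, 6, 6): truth gives 11, best alternative gives 0.
Others report (13, 6, 13): truth gives 11, best alternative gives 0.
Others report (13, 13, 6): truth gives 11, best alternative gives 0.
(Remaining 21 profiles checked similarly; truth is weakly best in each.)
In every case the truthful report is at least as good as any alternative, so it is a dominant strategy.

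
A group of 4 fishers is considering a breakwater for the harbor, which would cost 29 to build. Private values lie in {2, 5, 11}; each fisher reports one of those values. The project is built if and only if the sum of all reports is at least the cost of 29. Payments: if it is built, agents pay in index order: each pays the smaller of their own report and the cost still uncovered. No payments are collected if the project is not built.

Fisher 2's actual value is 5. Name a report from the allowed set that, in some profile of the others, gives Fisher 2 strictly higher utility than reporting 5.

Suppose Fisher 1 reports 5, Fisher 3 reports 11 and Fisher 4 reports 11.
Report 5: project built, pays 5, utility 5 - 5 = 0.
Report 2: project built, pays 2, utility 5 - 2 = 3.
So reporting 2 beats truth here (3 > 0).

2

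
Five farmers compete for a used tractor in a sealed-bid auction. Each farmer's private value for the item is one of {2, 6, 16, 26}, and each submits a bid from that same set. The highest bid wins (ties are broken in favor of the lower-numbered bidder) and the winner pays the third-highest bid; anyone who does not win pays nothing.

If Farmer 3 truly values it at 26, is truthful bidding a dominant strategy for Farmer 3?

Check each profile of the others' bids and compare truth against every alternative bid.
Others bid (2, 2, 2, 26): truth gives 24, best alternative gives 0.
Others bid (2, 2, 26, 2): truth gives 24, best alternative gives 0.
Others bid (2, 16, 2, 2): truth gives 24, best alternative gives 0.
Others bid (16, 2, 2, 2): truth gives 24, best alternative gives 0.
Others bid (2, 2, 6, 26): truth gives 20, best alternative gives 0.
Others bid (2, 2, 26, 6): truth gives 20, best alternative gives 0.
(Remaining 250 profiles checked similarly; truth is weakly best in each.)
In every case the truthful bid is at least as good as any alternative, so it is a dominant strategy.

Yes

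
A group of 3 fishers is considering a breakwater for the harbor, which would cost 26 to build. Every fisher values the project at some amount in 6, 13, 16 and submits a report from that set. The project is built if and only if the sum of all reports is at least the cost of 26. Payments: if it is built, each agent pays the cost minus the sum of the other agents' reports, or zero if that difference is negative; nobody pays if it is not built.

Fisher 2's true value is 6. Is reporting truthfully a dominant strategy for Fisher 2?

Yes

Check each profile of the others' reports and compare truth against every alternative report.
Others report (6, 13): truth gives 0, best alternative gives -1.
Others report (13, 6): truth gives 0, best alternative gives -1.
Others report (13, 13): truth gives 6, best alternative gives 6.
Others report (13, 16): truth gives 6, best alternative gives 6.
Others report (16, 13): truth gives 6, best alternative gives 6.
Others report (16, 16): truth gives 6, best alternative gives 6.
(Remaining 3 profiles checked similarly; truth is weakly best in each.)
In every case the truthful report is at least as good as any alternative, so it is a dominant strategy.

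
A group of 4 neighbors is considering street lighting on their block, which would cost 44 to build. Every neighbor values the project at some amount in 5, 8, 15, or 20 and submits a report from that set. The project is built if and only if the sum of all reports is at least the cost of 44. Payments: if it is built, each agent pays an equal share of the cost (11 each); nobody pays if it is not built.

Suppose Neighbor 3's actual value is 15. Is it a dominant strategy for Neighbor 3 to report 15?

Consider the case where Neighbor 1 reports 5, Neighbor 2 reports 5 and Neighbor 4 reports 15.
Truthful report 15: project not built, utility 0.
Report 20 instead: project built, pays 11, utility 15 - 11 = 4.
Since 4 > 0, reporting 20 is strictly better here, so truthful reporting is not dominant.

No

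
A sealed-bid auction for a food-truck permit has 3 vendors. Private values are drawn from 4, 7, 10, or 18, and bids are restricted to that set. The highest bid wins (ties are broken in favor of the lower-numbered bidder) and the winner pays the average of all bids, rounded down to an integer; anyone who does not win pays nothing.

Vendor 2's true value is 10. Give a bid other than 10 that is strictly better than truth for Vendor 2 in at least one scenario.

7

Suppose Vendor 1 bids 4 and Vendor 3 bids 4.
Bid 10: wins, pays 6, utility 10 - 6 = 4.
Bid 7: wins, pays 5, utility 10 - 5 = 5.
So bidding 7 beats truth here (5 > 4).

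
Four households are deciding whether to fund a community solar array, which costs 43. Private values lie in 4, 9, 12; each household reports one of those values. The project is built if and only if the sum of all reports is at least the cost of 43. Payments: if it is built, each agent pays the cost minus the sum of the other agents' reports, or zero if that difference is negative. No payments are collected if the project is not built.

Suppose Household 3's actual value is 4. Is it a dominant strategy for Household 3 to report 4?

Check each profile of the others' reports and compare truth against every alternative report.
Others report (12, 12, 12): truth gives 0, best alternative gives -3.
Others report (4, 4, 4): truth gives 0, best alternative gives 0.
Others report (4, 4, 9): truth gives 0, best alternative gives 0.
Others report (4, 4, 12): truth gives 0, best alternative gives 0.
Others report (4, 9, 4): truth gives 0, best alternative gives 0.
Others report (4, 9, 9): truth gives 0, best alternative gives 0.
(Remaining 21 profiles checked similarly; truth is weakly best in each.)
In every case the truthful report is at least as good as any alternative, so it is a dominant strategy.

Yes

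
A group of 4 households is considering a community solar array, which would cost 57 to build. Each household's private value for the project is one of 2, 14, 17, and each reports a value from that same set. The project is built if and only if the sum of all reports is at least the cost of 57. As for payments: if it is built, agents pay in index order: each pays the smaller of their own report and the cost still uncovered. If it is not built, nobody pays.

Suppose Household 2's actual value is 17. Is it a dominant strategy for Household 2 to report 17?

No

Consider the case where Household 1 reports 14, Household 3 reports 14 and Household 4 reports 17.
Truthful report 17: project built, pays 17, utility 17 - 17 = 0.
Report 14 instead: project built, pays 14, utility 17 - 14 = 3.
Since 3 > 0, reporting 14 is strictly better here, so truthful reporting is not dominant.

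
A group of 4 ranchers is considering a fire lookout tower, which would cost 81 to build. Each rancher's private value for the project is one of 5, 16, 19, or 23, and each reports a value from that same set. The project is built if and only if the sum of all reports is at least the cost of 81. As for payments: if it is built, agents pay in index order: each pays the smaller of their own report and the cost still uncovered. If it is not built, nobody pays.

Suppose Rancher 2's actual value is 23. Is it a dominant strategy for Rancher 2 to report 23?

No

Consider the case where Rancher 1 reports 16, Rancher 3 reports 23 and Rancher 4 reports 23.
Truthful report 23: project built, pays 23, utility 23 - 23 = 0.
Report 19 instead: project built, pays 19, utility 23 - 19 = 4.
Since 4 > 0, reporting 19 is strictly better here, so truthful reporting is not dominant.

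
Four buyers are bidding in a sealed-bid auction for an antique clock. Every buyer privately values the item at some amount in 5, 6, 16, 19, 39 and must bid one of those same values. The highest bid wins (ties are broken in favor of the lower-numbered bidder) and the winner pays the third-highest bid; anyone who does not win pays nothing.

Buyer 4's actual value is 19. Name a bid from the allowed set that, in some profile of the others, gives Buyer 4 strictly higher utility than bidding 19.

39

Suppose Buyer 1 bids 5, Buyer 2 bids 5 and Buyer 3 bids 19.
Bid 19: loses, pays 0, utility 0.
Bid 39: wins, pays 5, utility 19 - 5 = 14.
So bidding 39 beats truth here (14 > 0).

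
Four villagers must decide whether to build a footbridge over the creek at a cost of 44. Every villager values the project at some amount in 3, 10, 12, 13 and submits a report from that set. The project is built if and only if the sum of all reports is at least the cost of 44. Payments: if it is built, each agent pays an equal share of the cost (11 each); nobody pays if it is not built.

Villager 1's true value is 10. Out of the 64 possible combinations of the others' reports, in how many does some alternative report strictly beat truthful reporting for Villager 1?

Others report (10, 12, 12): truth gives -1; report 3 gives 0 > -1. Violating.
Others report (10, 12, 13): truth gives -1; report 3 gives 0 > -1. Violating.
Others report (10, 13, 12): truth gives -1; report 3 gives 0 > -1. Violating.
Others report (10, 13, 13): truth gives -1; report 3 gives 0 > -1. Violating.
Others report (3, 3, 3): truth gives 0; no alternative beats it.
Others report (3, 3, 10): truth gives 0; no alternative beats it.
(Checking all 64 profiles: 20 have a profitable deviation, 44 do not.)

20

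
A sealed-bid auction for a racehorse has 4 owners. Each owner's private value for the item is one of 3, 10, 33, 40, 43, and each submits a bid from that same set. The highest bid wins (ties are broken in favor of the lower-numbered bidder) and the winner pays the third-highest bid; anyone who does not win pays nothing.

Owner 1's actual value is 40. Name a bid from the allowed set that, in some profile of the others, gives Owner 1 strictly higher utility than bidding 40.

43

Suppose Owner 2 bids 3, Owner 3 bids 3 and Owner 4 bids 43.
Bid 40: loses, pays 0, utility 0.
Bid 43: wins, pays 3, utility 40 - 3 = 37.
So bidding 43 beats truth here (37 > 0).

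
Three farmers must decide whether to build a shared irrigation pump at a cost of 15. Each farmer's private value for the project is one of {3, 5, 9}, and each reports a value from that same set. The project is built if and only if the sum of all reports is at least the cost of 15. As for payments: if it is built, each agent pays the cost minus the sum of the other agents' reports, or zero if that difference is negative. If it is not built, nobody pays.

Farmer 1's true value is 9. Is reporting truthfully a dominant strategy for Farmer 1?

Yes

Check each profile of the others' reports and compare truth against every alternative report.
Others report (3, 5): truth gives 2, best alternative gives 0.
Others report (5, 3): truth gives 2, best alternative gives 0.
Others report (9, 9): truth gives 9, best alternative gives 9.
Others report (5, 9): truth gives 8, best alternative gives 8.
Others report (9, 5): truth gives 8, best alternative gives 8.
Others report (3, 9): truth gives 6, best alternative gives 6.
(Remaining 3 profiles checked similarly; truth is weakly best in each.)
In every case the truthful report is at least as good as any alternative, so it is a dominant strategy.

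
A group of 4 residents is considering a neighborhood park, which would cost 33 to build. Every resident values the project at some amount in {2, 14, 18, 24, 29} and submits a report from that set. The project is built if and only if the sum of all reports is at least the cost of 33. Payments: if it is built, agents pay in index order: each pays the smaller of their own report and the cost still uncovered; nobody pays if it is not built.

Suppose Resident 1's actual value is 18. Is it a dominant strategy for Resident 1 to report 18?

No

Consider the case where Resident 2 reports 2, Resident 3 reports 2 and Resident 4 reports 18.
Truthful report 18: project built, pays 18, utility 18 - 18 = 0.
Report 14 instead: project built, pays 14, utility 18 - 14 = 4.
Since 4 > 0, reporting 14 is strictly better here, so truthful reporting is not dominant.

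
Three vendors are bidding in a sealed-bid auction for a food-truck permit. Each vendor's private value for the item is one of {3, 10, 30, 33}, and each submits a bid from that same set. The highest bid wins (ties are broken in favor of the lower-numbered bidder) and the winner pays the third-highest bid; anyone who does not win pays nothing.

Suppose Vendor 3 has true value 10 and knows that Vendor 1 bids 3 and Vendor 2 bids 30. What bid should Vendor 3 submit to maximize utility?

Bid 3: loses, pays 0, utility 0.
Bid 10: loses, pays 0, utility 0.
Bid 30: loses, pays 0, utility 0.
Bid 33: wins, pays 3, utility 10 - 3 = 7.
The best choice is 33 with utility 7.

33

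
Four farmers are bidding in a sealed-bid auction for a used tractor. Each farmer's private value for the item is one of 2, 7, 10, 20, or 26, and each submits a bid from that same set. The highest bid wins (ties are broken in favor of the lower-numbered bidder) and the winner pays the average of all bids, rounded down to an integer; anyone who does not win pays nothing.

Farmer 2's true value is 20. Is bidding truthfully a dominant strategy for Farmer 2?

Consider the case where Farmer 1 bids 2, Farmer 3 bids 2 and Farmer 4 bids 2.
Truthful bid 20: wins, pays 6, utility 20 - 6 = 14.
Bid 7 instead: wins, pays 3, utility 20 - 3 = 17.
Since 17 > 14, bidding 7 is strictly better here, so truthful bidding is not dominant.

No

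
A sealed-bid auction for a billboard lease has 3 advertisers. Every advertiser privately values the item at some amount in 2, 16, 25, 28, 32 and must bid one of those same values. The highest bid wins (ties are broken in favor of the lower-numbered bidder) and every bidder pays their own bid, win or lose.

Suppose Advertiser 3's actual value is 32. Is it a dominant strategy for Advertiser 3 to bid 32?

Consider the case where Advertiser 1 bids 2 and Advertiser 2 bids 2.
Truthful bid 32: wins, pays 32, utility 32 - 32 = 0.
Bid 16 instead: wins, pays 16, utility 32 - 16 = 16.
Since 16 > 0, bidding 16 is strictly better here, so truthful bidding is not dominant.

No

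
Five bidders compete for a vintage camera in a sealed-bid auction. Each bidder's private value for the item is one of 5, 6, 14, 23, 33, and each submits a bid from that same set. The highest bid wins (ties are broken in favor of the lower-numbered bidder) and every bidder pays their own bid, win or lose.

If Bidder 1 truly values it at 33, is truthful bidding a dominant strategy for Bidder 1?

No

Consider the case where Bidder 2 bids 5, Bidder 3 bids 5, Bidder 4 bids 5 and Bidder 5 bids 5.
Truthful bid 33: wins, pays 33, utility 33 - 33 = 0.
Bid 5 instead: wins, pays 5, utility 33 - 5 = 28.
Since 28 > 0, bidding 5 is strictly better here, so truthful bidding is not dominant.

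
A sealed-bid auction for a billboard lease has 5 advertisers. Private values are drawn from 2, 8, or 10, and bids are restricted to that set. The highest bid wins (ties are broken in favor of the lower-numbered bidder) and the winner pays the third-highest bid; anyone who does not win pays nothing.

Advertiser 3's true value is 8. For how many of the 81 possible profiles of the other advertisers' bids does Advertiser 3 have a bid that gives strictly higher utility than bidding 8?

4

Others bid (2, 2, 2, 10): truth gives 0; bid 10 gives 6 > 0. Violating.
Others bid (2, 2, 10, 2): truth gives 0; bid 10 gives 6 > 0. Violating.
Others bid (2, 8, 2, 2): truth gives 0; bid 10 gives 6 > 0. Violating.
Others bid (8, 2, 2, 2): truth gives 0; bid 10 gives 6 > 0. Violating.
Others bid (2, 2, 2, 2): truth gives 6; no alternative beats it.
Others bid (2, 2, 2, 8): truth gives 6; no alternative beats it.
(Checking all 81 profiles: 4 have a profitable deviation, 77 do not.)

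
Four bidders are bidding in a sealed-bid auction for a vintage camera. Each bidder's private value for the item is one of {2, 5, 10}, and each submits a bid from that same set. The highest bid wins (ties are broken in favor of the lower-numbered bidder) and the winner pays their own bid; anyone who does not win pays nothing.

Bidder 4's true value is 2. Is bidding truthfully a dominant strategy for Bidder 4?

Check each profile of the others' bids and compare truth against every alternative bid.
Others bid (2, 2, 2): truth gives 0, best alternative gives -3.
Others bid (2, 2, 5): truth gives 0, best alternative gives 0.
Others bid (2, 2, 10): truth gives 0, best alternative gives 0.
Others bid (2, 5, 2): truth gives 0, best alternative gives 0.
Others bid (2, 5, 5): truth gives 0, best alternative gives 0.
Others bid (2, 5, 10): truth gives 0, best alternative gives 0.
(Remaining 21 profiles checked similarly; truth is weakly best in each.)
In every case the truthful bid is at least as good as any alternative, so it is a dominant strategy.

Yes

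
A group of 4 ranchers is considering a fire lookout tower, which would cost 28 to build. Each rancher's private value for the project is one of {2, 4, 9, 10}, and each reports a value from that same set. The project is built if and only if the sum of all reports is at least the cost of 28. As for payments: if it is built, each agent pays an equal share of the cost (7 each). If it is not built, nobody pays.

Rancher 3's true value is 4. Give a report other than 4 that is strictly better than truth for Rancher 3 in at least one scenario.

2

Suppose Rancher 1 reports 4, Rancher 2 reports 10 and Rancher 4 reports 10.
Report 4: project built, pays 7, utility 4 - 7 = -3.
Report 2: project not built, utility 0.
So reporting 2 beats truth here (0 > -3).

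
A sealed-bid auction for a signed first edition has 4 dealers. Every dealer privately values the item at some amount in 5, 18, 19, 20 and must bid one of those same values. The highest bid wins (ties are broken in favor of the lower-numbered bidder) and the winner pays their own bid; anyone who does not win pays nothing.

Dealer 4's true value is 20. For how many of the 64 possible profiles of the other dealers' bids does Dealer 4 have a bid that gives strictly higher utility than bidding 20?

8

Others bid (5, 5, 5): truth gives 0; bid 18 gives 2 > 0. Violating.
Others bid (5, 5, 18): truth gives 0; bid 19 gives 1 > 0. Violating.
Others bid (5, 18, 5): truth gives 0; bid 19 gives 1 > 0. Violating.
Others bid (5, 18, 18): truth gives 0; bid 19 gives 1 > 0. Violating.
Others bid (5, 5, 19): truth gives 0; no alternative beats it.
Others bid (5, 5, 20): truth gives 0; no alternative beats it.
(Checking all 64 profiles: 8 have a profitable deviation, 56 do not.)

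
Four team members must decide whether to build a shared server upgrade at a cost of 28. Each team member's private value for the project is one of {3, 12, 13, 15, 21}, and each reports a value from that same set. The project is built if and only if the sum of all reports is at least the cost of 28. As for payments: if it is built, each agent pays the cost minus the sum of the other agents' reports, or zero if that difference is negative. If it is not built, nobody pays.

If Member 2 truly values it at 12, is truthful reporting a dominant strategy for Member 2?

Check each profile of the others' reports and compare truth against every alternative report.
Others report (3, 12, 13): truth gives 12, best alternative gives 12.
Others report (3, 12, 15): truth gives 12, best alternative gives 12.
Others report (3, 12, 21): truth gives 12, best alternative gives 12.
Others report (3, 13, 12): truth gives 12, best alternative gives 12.
Others report (3, 13, 13): truth gives 12, best alternative gives 12.
Others report (3, 13, 15): truth gives 12, best alternative gives 12.
(Remaining 119 profiles checked similarly; truth is weakly best in each.)
In every case the truthful report is at least as good as any alternative, so it is a dominant strategy.

Yes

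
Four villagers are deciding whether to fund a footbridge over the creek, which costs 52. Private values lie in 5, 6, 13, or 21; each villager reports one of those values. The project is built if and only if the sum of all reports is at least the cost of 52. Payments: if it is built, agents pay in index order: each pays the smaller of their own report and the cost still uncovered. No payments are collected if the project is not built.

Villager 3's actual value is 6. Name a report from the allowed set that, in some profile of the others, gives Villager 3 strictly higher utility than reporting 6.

5

Suppose Villager 1 reports 5, Villager 2 reports 21 and Villager 4 reports 21.
Report 6: project built, pays 6, utility 6 - 6 = 0.
Report 5: project built, pays 5, utility 6 - 5 = 1.
So reporting 5 beats truth here (1 > 0).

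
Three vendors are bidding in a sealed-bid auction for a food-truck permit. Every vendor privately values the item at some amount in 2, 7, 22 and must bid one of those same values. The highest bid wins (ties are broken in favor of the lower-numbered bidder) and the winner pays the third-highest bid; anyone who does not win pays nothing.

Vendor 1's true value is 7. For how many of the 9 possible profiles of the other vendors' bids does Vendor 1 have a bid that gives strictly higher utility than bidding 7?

2

Others bid (2, 22): truth gives 0; bid 22 gives 5 > 0. Violating.
Others bid (22, 2): truth gives 0; bid 22 gives 5 > 0. Violating.
Others bid (2, 2): truth gives 5; no alternative beats it.
Others bid (2, 7): truth gives 5; no alternative beats it.
(Checking all 9 profiles: 2 have a profitable deviation, 7 do not.)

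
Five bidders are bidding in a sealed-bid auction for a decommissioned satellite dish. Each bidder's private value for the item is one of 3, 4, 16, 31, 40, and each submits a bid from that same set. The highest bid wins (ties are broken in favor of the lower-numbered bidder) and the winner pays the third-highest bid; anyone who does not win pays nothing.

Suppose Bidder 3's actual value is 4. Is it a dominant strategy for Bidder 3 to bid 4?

Consider the case where Bidder 1 bids 3, Bidder 2 bids 3, Bidder 4 bids 3 and Bidder 5 bids 16.
Truthful bid 4: loses, pays 0, utility 0.
Bid 16 instead: wins, pays 3, utility 4 - 3 = 1.
Since 1 > 0, bidding 16 is strictly better here, so truthful bidding is not dominant.

No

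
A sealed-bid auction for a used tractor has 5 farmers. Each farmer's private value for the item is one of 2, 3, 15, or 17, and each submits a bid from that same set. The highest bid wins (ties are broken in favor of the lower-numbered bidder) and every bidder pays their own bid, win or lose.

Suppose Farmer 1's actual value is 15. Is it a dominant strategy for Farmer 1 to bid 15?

No

Consider the case where Farmer 2 bids 2, Farmer 3 bids 2, Farmer 4 bids 2 and Farmer 5 bids 2.
Truthful bid 15: wins, pays 15, utility 15 - 15 = 0.
Bid 2 instead: wins, pays 2, utility 15 - 2 = 13.
Since 13 > 0, bidding 2 is strictly better here, so truthful bidding is not dominant.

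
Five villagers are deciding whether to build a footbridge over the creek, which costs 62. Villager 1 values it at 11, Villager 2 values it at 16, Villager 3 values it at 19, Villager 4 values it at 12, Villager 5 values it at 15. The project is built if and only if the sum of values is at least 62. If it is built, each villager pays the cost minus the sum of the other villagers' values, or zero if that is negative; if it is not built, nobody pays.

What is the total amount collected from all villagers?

Total value 73 ≥ cost 62, so it is built.
Villager 1: others sum to 62; max(0, 62 - 62) = 0.
Villager 2: others sum to 57; max(0, 62 - 57) = 5.
Villager 3: others sum to 54; max(0, 62 - 54) = 8.
Villager 4: others sum to 61; max(0, 62 - 61) = 1.
Villager 5: others sum to 58; max(0, 62 - 58) = 4.
Total collected = 0 + 5 + 8 + 1 + 4 = 18.

18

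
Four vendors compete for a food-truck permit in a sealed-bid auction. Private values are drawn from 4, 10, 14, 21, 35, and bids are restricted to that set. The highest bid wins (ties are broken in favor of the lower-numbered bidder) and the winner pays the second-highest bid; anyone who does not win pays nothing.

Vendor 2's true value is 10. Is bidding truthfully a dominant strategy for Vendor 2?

Check each profile of the others' bids and compare truth against every alternative bid.
Others bid (4, 4, 4): truth gives 6, best alternative gives 6.
Others bid (4, 4, 10): truth gives 0, best alternative gives 0.
Others bid (4, 4, 14): truth gives 0, best alternative gives 0.
Others bid (4, 4, 21): truth gives 0, best alternative gives 0.
Others bid (4, 4, 35): truth gives 0, best alternative gives 0.
Others bid (4, 10, 4): truth gives 0, best alternative gives 0.
(Remaining 119 profiles checked similarly; truth is weakly best in each.)
In every case the truthful bid is at least as good as any alternative, so it is a dominant strategy.

Yes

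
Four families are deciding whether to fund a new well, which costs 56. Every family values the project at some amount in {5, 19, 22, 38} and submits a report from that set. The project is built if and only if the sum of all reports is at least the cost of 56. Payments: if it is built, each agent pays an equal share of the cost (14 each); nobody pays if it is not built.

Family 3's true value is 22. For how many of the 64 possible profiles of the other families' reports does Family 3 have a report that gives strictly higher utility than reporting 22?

6

Others report (5, 5, 19): truth gives 0; report 38 gives 8 > 0. Violating.
Others report (5, 5, 22): truth gives 0; report 38 gives 8 > 0. Violating.
Others report (5, 19, 5): truth gives 0; report 38 gives 8 > 0. Violating.
Others report (5, 22, 5): truth gives 0; report 38 gives 8 > 0. Violating.
Others report (5, 5, 5): truth gives 0; no alternative beats it.
Others report (5, 5, 38): truth gives 8; no alternative beats it.
(Checking all 64 profiles: 6 have a profitable deviation, 58 do not.)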